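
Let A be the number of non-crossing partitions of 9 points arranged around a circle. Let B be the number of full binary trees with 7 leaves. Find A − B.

The non-crossing partitions of [9] form a lattice of size C_9. So A = C_9 = 4862.
A full binary tree with L leaves has L−1 internal nodes and is counted by C_{L−1}; L = 7 gives C_6. So B = C_6 = 132.
A − B = 4862 − 132 = 4730.

4730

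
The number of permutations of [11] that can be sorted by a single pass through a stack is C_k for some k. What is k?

By Knuth's characterisation, the stack-sortable permutations of length 11 are the 231-avoiders, numbering C_11.

11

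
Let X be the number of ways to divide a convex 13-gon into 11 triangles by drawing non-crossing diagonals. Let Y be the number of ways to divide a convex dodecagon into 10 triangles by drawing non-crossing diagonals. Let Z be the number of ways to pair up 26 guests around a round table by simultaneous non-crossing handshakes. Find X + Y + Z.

818482

Triangulations of a convex m-gon are counted by C_{m−2}; with m = 13 this is C_11. So X = C_11 = 58786.
A convex 12-gon is triangulated into 10 triangles, and the number of such triangulations is the Catalan number C_{12−2} = C_10. So Y = C_10 = 16796.
Non-crossing handshake pairings of 2n people are counted by C_n; 26 people gives n = 13. So Z = C_13 = 742900.
X + Y + Z = 58786 + 16796 + 742900 = 818482.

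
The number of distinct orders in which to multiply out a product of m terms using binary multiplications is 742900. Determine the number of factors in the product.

14

Parenthesizations of m factors are counted by C_{m−1}. Since C_13 = 742900, the index is 13.
So the index is 13, and the number of factors is 13 + 1 = 14.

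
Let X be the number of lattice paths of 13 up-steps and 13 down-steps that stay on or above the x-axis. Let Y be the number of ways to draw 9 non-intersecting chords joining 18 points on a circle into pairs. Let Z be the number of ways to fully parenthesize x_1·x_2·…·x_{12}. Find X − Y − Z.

679252

A Dyck path with 13 up-steps and 13 down-steps has semilength 13, so there are C_13 of them. So X = C_13 = 742900.
Pairing 18 circle points by 9 non-crossing chords gives C_9 matchings. So Y = C_9 = 4862.
Ways to associate a product of 12 factors correspond to binary trees on 12 leaves, so the count is C_11. So Z = C_11 = 58786.
X − Y − Z = 742900 − 4862 − 58786 = 679252.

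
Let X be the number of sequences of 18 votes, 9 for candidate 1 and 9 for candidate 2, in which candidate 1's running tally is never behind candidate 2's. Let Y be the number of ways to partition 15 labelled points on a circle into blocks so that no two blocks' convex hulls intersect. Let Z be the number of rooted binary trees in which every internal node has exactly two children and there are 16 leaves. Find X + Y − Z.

4862

Ballot sequences with n votes each where one side never trails are Dyck words, counted by C_n; here n = 9. So X = C_9 = 4862.
Non-crossing partitions of an n-element set are counted by C_n; here n = 15. So Y = C_15 = 9694845.
Full binary trees with 16 leaves have 16−1 = 15 internal nodes, so there are C_15 of them. So Z = C_15 = 9694845.
X + Y − Z = 4862 + 9694845 − 9694845 = 4862.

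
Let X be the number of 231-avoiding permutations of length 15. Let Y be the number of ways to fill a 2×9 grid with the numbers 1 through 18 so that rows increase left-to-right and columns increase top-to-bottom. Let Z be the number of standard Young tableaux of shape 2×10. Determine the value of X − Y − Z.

For any fixed pattern of length 3, the pattern-avoiding permutations of [15] number C_15. So X = C_15 = 9694845.
Standard Young tableaux of shape 2×n are counted by C_n; here n = 9. So Y = C_9 = 4862.
Standard Young tableaux of shape 2×n are counted by C_n; here n = 10. So Z = C_10 = 16796.
X − Y − Z = 9694845 − 4862 − 16796 = 9673187.

9673187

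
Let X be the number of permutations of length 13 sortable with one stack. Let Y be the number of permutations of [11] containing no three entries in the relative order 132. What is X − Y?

684114

Stack-sortable permutations are exactly the 231-avoiding ones, counted by C_n; here n = 13. So X = C_13 = 742900.
Permutations of [n] avoiding any single length-3 pattern are counted by C_n; here n = 11. So Y = C_11 = 58786.
X − Y = 742900 − 58786 = 684114.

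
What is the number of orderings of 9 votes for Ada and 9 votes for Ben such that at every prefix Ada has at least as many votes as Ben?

Reading a vote for the leader as '(' and for the other as ')' turns such a sequence into a balanced string of 9 pairs, so the count is C_9.
C_9 = C(18,9)/10 = 48620/10 = 4862.

4862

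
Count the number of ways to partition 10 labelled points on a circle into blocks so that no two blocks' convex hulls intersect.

16796

The non-crossing partitions of [10] form a lattice of size C_10.
C_10 = C(20,10)/11 = 184756/11 = 16796.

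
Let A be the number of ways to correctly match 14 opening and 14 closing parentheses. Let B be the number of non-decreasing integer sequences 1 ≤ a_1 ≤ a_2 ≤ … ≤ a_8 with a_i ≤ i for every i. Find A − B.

A balanced arrangement of 14 bracket pairs is a Dyck word of semilength 14, so the count is C_14. So A = C_14 = 2674440.
Such sub-staircase sequences of length n are counted by C_n; here n = 8. So B = C_8 = 1430.
A − B = 2674440 − 1430 = 2673010.

2673010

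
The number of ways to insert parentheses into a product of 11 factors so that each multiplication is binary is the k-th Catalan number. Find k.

10

Bracketing 11 factors into binary products is counted by C_{11−1} = C_10.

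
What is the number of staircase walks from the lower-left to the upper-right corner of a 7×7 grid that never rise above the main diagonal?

Sub-diagonal monotone paths from (0,0) to (7,7) biject with Dyck paths of semilength 7, giving C_7.
C_7 = 429.

429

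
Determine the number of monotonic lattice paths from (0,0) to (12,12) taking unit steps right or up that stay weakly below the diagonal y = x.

Sub-diagonal monotone paths from (0,0) to (12,12) biject with Dyck paths of semilength 12, giving C_12.
C_12 = C_11 · 2(2·11+1)/(11+2) = 58786 · 46/13 = 208012.

208012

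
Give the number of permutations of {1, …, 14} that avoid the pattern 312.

Permutations of [n] avoiding any single length-3 pattern are counted by C_n; here n = 14.
C_14 = C(28,14)/15 = 40116600/15 = 2674440.

2674440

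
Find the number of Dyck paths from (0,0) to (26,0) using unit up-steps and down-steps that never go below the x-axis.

742900

A Dyck path with 13 up-steps and 13 down-steps has semilength 13, so there are C_13 of them.
C_13 = C_12 · 2(2·12+1)/(12+2) = 208012 · 50/14 = 742900.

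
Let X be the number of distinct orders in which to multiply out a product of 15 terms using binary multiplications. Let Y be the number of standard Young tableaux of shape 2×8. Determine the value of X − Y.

2673010

Bracketing 15 factors into binary products is counted by C_{15−1} = C_14. So X = C_14 = 2674440.
By the hook-length formula (or a Dyck-path bijection), SYT of shape 2×8 number C_8. So Y = C_8 = 1430.
X − Y = 2674440 − 1430 = 2673010.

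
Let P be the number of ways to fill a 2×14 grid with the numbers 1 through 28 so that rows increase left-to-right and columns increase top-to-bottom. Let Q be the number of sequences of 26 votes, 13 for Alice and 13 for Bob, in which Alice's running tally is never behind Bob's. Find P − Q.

1931540

By the hook-length formula (or a Dyck-path bijection), SYT of shape 2×14 number C_14. So P = C_14 = 2674440.
Reading a vote for the leader as '(' and for the other as ')' turns such a sequence into a balanced string of 13 pairs, so the count is C_13. So Q = C_13 = 742900.
P − Q = 2674440 − 742900 = 1931540.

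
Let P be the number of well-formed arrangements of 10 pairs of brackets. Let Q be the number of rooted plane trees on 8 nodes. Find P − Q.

16367

With 10 pairs the number of balanced bracket strings is the Catalan number C_10. So P = C_10 = 16796.
A rooted plane tree on 8 nodes has 7 edges, and such trees are counted by C_7. So Q = C_7 = 429.
P − Q = 16796 − 429 = 16367.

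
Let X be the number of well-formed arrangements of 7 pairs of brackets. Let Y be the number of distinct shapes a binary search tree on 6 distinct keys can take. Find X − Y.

Balanced strings of n pairs of brackets are counted by C_n; here n = 7. So X = C_7 = 429.
Binary trees (left/right distinguished) on n nodes are counted by C_n; here n = 6. So Y = C_6 = 132.
X − Y = 429 − 132 = 297.

297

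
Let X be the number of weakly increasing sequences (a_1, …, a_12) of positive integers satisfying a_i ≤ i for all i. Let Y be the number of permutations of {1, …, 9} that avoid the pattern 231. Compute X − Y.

203150

Weakly increasing sequences with a_i ≤ i biject with Dyck paths of semilength 12, so there are C_12. So X = C_12 = 208012.
For any fixed pattern of length 3, the pattern-avoiding permutations of [9] number C_9. So Y = C_9 = 4862.
X − Y = 208012 − 4862 = 203150.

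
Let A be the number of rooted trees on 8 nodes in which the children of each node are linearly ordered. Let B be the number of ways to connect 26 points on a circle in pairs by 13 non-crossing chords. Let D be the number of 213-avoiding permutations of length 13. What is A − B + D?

429

A rooted plane tree on 8 nodes has 7 edges, and such trees are counted by C_7. So A = C_7 = 429.
Non-crossing perfect matchings of 2n points on a circle are counted by C_n; with 26 points, n = 13. So B = C_13 = 742900.
Permutations of [n] avoiding any single length-3 pattern are counted by C_n; here n = 13. So D = C_13 = 742900.
A − B + D = 429 − 742900 + 742900 = 429.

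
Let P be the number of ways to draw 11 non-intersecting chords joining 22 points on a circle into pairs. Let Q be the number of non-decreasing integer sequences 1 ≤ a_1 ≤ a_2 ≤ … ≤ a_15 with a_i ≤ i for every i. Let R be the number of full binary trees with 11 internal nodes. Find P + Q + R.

9812417

Pairing 22 circle points by 11 non-crossing chords gives C_11 matchings. So P = C_11 = 58786.
Such sub-staircase sequences of length n are counted by C_n; here n = 15. So Q = C_15 = 9694845.
Full binary trees with n internal nodes are counted by C_n; here n = 11. So R = C_11 = 58786.
P + Q + R = 58786 + 9694845 + 58786 = 9812417.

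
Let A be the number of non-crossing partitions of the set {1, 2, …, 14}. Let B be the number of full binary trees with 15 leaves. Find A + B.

5348880

The non-crossing partitions of [14] form a lattice of size C_14. So A = C_14 = 2674440.
Full binary trees with 15 leaves have 15−1 = 14 internal nodes, so there are C_14 of them. So B = C_14 = 2674440.
A + B = 2674440 + 2674440 = 5348880.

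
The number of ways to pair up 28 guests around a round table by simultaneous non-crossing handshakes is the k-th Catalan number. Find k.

14

Non-crossing handshake pairings of 2n people are counted by C_n; 28 people gives n = 14.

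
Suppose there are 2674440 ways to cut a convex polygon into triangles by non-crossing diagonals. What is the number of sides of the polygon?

16

Triangulations of a convex m-gon are counted by C_{m−2}, and C_14 = 2674440.
So m − 2 = 14, giving m = 16 sides.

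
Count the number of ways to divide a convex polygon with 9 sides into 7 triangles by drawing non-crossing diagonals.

The number of triangulations of a 9-gon is the Catalan number C_7 (index = sides − 2).
C_7 = C(14,7)/8 = 3432/8 = 429.

429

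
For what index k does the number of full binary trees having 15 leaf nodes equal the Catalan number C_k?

Full binary trees with 15 leaves have 15−1 = 14 internal nodes, so there are C_14 of them.

14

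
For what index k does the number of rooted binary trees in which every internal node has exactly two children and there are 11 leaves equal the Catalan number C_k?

A full binary tree with L leaves has L−1 internal nodes and is counted by C_{L−1}; L = 11 gives C_10.

10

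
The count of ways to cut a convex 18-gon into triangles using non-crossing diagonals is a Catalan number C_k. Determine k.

16

A convex 18-gon is triangulated into 16 triangles, and the number of such triangulations is the Catalan number C_{18−2} = C_16.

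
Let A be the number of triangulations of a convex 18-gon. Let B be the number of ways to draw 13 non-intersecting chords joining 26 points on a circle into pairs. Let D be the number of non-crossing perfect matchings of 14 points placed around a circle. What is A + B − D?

Triangulations of a convex m-gon are counted by C_{m−2}; with m = 18 this is C_16. So A = C_16 = 35357670.
Pairing 26 circle points by 13 non-crossing chords gives C_13 matchings. So B = C_13 = 742900.
Non-crossing perfect matchings of 2n points on a circle are counted by C_n; with 14 points, n = 7. So D = C_7 = 429.
A + B − D = 35357670 + 742900 − 429 = 36100141.

36100141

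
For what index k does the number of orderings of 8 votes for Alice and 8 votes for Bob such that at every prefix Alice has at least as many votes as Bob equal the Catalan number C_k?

Ballot sequences with n votes each where one side never trails are Dyck words, counted by C_n; here n = 8.

8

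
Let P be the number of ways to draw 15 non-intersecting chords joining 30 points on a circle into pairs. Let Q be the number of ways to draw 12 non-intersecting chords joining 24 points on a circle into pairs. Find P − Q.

Non-crossing perfect matchings of 2n points on a circle are counted by C_n; with 30 points, n = 15. So P = C_15 = 9694845.
Non-crossing perfect matchings of 2n points on a circle are counted by C_n; with 24 points, n = 12. So Q = C_12 = 208012.
P − Q = 9694845 − 208012 = 9486833.

9486833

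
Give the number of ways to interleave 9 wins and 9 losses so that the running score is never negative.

Reading a vote for the leader as '(' and for the other as ')' turns such a sequence into a balanced string of 9 pairs, so the count is C_9.
C_9 = C(18,9)/10 = 48620/10 = 4862.

4862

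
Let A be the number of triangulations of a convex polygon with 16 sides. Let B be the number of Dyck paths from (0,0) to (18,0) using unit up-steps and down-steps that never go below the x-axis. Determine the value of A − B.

Triangulations of a convex m-gon are counted by C_{m−2}; with m = 16 this is C_14. So A = C_14 = 2674440.
Paths of 9 up- and 9 down-steps that never dip below the axis are Dyck paths; their count is C_9. So B = C_9 = 4862.
A − B = 2674440 − 4862 = 2669578.

2669578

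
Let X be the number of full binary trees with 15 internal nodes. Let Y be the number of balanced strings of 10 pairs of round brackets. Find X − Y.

Full binary trees with n internal nodes are counted by C_n; here n = 15. So X = C_15 = 9694845.
With 10 pairs the number of balanced bracket strings is the Catalan number C_10. So Y = C_10 = 16796.
X − Y = 9694845 − 16796 = 9678049.

9678049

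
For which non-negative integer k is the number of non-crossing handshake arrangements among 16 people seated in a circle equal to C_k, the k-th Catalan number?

With 16 = 2·8 people, non-crossing handshake pairings are non-crossing perfect matchings on a circle, counted by C_8.

8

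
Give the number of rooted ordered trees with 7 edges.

A rooted plane tree with 7 edges has 8 nodes, and the count is C_7.
C_7 = C(14,7)/8 = 3432/8 = 429.

429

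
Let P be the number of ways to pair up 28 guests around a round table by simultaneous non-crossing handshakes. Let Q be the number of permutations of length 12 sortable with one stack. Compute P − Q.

2466428

With 28 = 2·14 people, non-crossing handshake pairings are non-crossing perfect matchings on a circle, counted by C_14. So P = C_14 = 2674440.
Stack-sortable permutations are exactly the 231-avoiding ones, counted by C_n; here n = 12. So Q = C_12 = 208012.
P − Q = 2674440 − 208012 = 2466428.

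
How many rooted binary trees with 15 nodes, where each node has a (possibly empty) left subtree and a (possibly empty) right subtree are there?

9694845

Binary trees (left/right distinguished) on n nodes are counted by C_n; here n = 15.
C_15 = C(30,15)/16 = 155117520/16 = 9694845.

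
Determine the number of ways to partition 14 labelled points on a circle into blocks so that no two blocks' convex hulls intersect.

2674440

The non-crossing partitions of [14] form a lattice of size C_14.
C_14 = C_13 · 2(2·13+1)/(13+2) = 742900 · 54/15 = 2674440.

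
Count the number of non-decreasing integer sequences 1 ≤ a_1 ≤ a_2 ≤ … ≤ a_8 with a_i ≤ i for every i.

Weakly increasing sequences with a_i ≤ i biject with Dyck paths of semilength 8, so there are C_8.
C_8 = C(16,8)/9 = 12870/9 = 1430.

1430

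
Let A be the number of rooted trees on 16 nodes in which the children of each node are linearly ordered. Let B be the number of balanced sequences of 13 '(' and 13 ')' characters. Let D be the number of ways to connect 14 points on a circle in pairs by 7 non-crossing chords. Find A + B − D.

A rooted plane tree on 16 nodes has 15 edges, and such trees are counted by C_15. So A = C_15 = 9694845.
A balanced arrangement of 13 bracket pairs is a Dyck word of semilength 13, so the count is C_13. So B = C_13 = 742900.
Pairing 14 circle points by 7 non-crossing chords gives C_7 matchings. So D = C_7 = 429.
A + B − D = 9694845 + 742900 − 429 = 10437316.

10437316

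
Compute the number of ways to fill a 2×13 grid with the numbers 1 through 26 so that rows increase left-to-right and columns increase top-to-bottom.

742900

By the hook-length formula (or a Dyck-path bijection), SYT of shape 2×13 number C_13.
C_13 = C(26,13)/14 = 10400600/14 = 742900.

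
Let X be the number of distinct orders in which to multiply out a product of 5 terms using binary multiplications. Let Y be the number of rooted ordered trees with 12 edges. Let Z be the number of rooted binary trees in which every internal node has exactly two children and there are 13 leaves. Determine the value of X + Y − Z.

14

Ways to associate a product of 5 factors correspond to binary trees on 5 leaves, so the count is C_4. So X = C_4 = 14.
A rooted plane tree with 12 edges has 13 nodes, and the count is C_12. So Y = C_12 = 208012.
A full binary tree with L leaves has L−1 internal nodes and is counted by C_{L−1}; L = 13 gives C_12. So Z = C_12 = 208012.
X + Y − Z = 14 + 208012 − 208012 = 14.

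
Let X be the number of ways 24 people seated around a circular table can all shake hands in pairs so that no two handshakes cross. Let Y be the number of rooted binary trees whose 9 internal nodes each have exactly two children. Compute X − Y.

203150

Non-crossing handshake pairings of 2n people are counted by C_n; 24 people gives n = 12. So X = C_12 = 208012.
The number of full binary trees on 9 internal nodes is the Catalan number C_9. So Y = C_9 = 4862.
X − Y = 208012 − 4862 = 203150.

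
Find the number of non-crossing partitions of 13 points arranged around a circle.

742900

The non-crossing partitions of [13] form a lattice of size C_13.
C_13 = C_12 · 2(2·12+1)/(12+2) = 208012 · 50/14 = 742900.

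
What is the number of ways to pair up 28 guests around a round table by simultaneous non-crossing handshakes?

2674440

Non-crossing handshake pairings of 2n people are counted by C_n; 28 people gives n = 14.
C_14 = C(28,14)/15 = 40116600/15 = 2674440.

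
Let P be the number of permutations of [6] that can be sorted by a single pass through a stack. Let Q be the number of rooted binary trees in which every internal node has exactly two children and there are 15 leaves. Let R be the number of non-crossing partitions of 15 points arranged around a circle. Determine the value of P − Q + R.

Stack-sortable permutations are exactly the 231-avoiding ones, counted by C_n; here n = 6. So P = C_6 = 132.
A full binary tree with L leaves has L−1 internal nodes and is counted by C_{L−1}; L = 15 gives C_14. So Q = C_14 = 2674440.
The non-crossing partitions of [15] form a lattice of size C_15. So R = C_15 = 9694845.
P − Q + R = 132 − 2674440 + 9694845 = 7020537.

7020537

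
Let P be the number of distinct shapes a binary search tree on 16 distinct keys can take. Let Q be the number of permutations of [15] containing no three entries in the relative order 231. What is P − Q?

Rooted binary trees with 16 nodes (each child slot possibly empty) number C_16. So P = C_16 = 35357670.
Permutations of [n] avoiding any single length-3 pattern are counted by C_n; here n = 15. So Q = C_15 = 9694845.
P − Q = 35357670 − 9694845 = 25662825.

25662825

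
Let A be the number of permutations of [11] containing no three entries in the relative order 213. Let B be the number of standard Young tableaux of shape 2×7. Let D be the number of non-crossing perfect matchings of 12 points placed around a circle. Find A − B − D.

58225

Permutations of [n] avoiding any single length-3 pattern are counted by C_n; here n = 11. So A = C_11 = 58786.
Standard Young tableaux of shape 2×n are counted by C_n; here n = 7. So B = C_7 = 429.
Pairing 12 circle points by 6 non-crossing chords gives C_6 matchings. So D = C_6 = 132.
A − B − D = 58786 − 429 − 132 = 58225.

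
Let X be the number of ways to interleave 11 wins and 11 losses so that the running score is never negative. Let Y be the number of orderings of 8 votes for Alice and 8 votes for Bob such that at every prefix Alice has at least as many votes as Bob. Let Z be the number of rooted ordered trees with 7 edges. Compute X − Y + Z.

57785

Ballot sequences with n votes each where one side never trails are Dyck words, counted by C_n; here n = 11. So X = C_11 = 58786.
Ballot sequences with n votes each where one side never trails are Dyck words, counted by C_n; here n = 8. So Y = C_8 = 1430.
A rooted plane tree with 7 edges has 8 nodes, and the count is C_7. So Z = C_7 = 429.
X − Y + Z = 58786 − 1430 + 429 = 57785.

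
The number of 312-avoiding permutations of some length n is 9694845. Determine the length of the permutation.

15

Permutations of [n] avoiding a fixed length-3 pattern are counted by C_n. Since C_15 = 9694845, the index is 15.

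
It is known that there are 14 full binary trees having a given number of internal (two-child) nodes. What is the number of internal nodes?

4

Full binary trees with n internal nodes are counted by C_n, and C_4 = 14.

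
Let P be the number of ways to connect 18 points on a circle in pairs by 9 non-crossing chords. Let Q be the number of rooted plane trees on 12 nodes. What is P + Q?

Pairing 18 circle points by 9 non-crossing chords gives C_9 matchings. So P = C_9 = 4862.
A rooted plane tree on 12 nodes has 11 edges, and such trees are counted by C_11. So Q = C_11 = 58786.
P + Q = 4862 + 58786 = 63648.

63648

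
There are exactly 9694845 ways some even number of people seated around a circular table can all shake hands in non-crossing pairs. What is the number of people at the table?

30

Non-crossing handshake pairings of 2n people are counted by C_n. The Catalan number equal to 9694845 is C_15.
So n = 15, and there are 2n = 30 people.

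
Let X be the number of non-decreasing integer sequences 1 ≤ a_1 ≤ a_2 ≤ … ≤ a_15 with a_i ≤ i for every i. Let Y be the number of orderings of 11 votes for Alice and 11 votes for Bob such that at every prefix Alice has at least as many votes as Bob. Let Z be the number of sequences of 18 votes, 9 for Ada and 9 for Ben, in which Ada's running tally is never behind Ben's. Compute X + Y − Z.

9748769

Weakly increasing sequences with a_i ≤ i biject with Dyck paths of semilength 15, so there are C_15. So X = C_15 = 9694845.
Reading a vote for the leader as '(' and for the other as ')' turns such a sequence into a balanced string of 11 pairs, so the count is C_11. So Y = C_11 = 58786.
Ballot sequences with n votes each where one side never trails are Dyck words, counted by C_n; here n = 9. So Z = C_9 = 4862.
X + Y − Z = 9694845 + 58786 − 4862 = 9748769.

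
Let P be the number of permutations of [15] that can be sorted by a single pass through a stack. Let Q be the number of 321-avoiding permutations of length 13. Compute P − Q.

8951945

By Knuth's characterisation, the stack-sortable permutations of length 15 are the 231-avoiders, numbering C_15. So P = C_15 = 9694845.
For any fixed pattern of length 3, the pattern-avoiding permutations of [13] number C_13. So Q = C_13 = 742900.
P − Q = 9694845 − 742900 = 8951945.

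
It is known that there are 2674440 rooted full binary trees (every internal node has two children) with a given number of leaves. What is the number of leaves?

15

Full binary trees with L leaves are counted by C_{L−1}. The Catalan number equal to 2674440 is C_14.
So the index is 14, and the number of leaves is 14 + 1 = 15.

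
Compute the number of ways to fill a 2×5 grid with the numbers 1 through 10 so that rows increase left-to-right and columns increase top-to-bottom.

Standard Young tableaux of shape 2×n are counted by C_n; here n = 5.
C_5 = C_4 · 2(2·4+1)/(4+2) = 14 · 18/6 = 42.

42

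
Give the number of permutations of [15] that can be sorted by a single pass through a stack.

9694845

By Knuth's characterisation, the stack-sortable permutations of length 15 are the 231-avoiders, numbering C_15.
C_15 = 9694845.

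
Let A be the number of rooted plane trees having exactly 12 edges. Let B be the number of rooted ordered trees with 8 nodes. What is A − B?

Rooted ordered trees with n edges are counted by C_n; here n = 12. So A = C_12 = 208012.
Rooted ordered (plane) trees on m nodes have m−1 edges and are counted by C_{m−1}; m = 8 gives C_7. So B = C_7 = 429.
A − B = 208012 − 429 = 207583.

207583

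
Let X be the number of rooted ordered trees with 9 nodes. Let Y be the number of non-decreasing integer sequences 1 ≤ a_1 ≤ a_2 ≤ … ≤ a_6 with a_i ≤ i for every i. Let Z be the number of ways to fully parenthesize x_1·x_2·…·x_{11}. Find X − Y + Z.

Rooted ordered (plane) trees on m nodes have m−1 edges and are counted by C_{m−1}; m = 9 gives C_8. So X = C_8 = 1430.
Weakly increasing sequences with a_i ≤ i biject with Dyck paths of semilength 6, so there are C_6. So Y = C_6 = 132.
Parenthesizations of m factors correspond to full binary trees with m leaves, counted by C_{m−1}; m = 11 gives C_10. So Z = C_10 = 16796.
X − Y + Z = 1430 − 132 + 16796 = 18094.

18094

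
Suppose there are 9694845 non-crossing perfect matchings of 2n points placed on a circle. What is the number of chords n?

15

Non-crossing pairings of 2n points on a circle are counted by C_n; 9694845 = C_15.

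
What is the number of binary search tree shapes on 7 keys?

Rooted binary trees with 7 nodes (each child slot possibly empty) number C_7.
C_7 = C(14,7)/8 = 3432/8 = 429.

429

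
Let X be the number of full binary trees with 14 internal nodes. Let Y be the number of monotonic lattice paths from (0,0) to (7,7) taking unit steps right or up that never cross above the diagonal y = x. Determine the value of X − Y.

Full binary trees with n internal nodes are counted by C_n; here n = 14. So X = C_14 = 2674440.
Sub-diagonal monotone paths from (0,0) to (7,7) biject with Dyck paths of semilength 7, giving C_7. So Y = C_7 = 429.
X − Y = 2674440 − 429 = 2674011.

2674011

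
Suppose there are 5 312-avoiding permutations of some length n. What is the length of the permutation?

Permutations of [n] avoiding a fixed length-3 pattern are counted by C_n. Since C_3 = 5, the index is 3.

3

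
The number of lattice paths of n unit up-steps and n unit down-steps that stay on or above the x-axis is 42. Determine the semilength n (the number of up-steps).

Dyck paths of semilength n are counted by C_n, and C_5 = 42.

5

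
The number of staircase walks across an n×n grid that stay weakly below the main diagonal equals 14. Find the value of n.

4

Such diagonal-avoiding paths in an n×n grid are counted by C_n. Since C_4 = 14, the index is 4.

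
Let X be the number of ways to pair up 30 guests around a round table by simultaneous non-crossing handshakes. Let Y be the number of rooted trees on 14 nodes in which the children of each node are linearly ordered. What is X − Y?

8951945

With 30 = 2·15 people, non-crossing handshake pairings are non-crossing perfect matchings on a circle, counted by C_15. So X = C_15 = 9694845.
Rooted ordered (plane) trees on m nodes have m−1 edges and are counted by C_{m−1}; m = 14 gives C_13. So Y = C_13 = 742900.
X − Y = 9694845 − 742900 = 8951945.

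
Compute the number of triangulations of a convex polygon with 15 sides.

742900

A convex 15-gon is triangulated into 13 triangles, and the number of such triangulations is the Catalan number C_{15−2} = C_13.
C_13 = C(26,13)/14 = 10400600/14 = 742900.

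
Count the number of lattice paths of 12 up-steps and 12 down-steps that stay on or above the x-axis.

208012

Paths of 12 up- and 12 down-steps that never dip below the axis are Dyck paths; their count is C_12.
C_12 = C_11 · 2(2·11+1)/(11+2) = 58786 · 46/13 = 208012.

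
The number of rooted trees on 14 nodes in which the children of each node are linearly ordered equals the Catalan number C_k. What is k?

13

Rooted ordered (plane) trees on m nodes have m−1 edges and are counted by C_{m−1}; m = 14 gives C_13.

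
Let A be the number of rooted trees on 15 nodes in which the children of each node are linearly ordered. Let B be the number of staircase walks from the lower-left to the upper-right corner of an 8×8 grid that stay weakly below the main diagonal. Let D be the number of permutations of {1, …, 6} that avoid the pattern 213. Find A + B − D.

Rooted ordered (plane) trees on m nodes have m−1 edges and are counted by C_{m−1}; m = 15 gives C_14. So A = C_14 = 2674440.
Monotone paths in an n×n grid that stay weakly below the diagonal are counted by C_n; here n = 8. So B = C_8 = 1430.
Permutations of [n] avoiding any single length-3 pattern are counted by C_n; here n = 6. So D = C_6 = 132.
A + B − D = 2674440 + 1430 − 132 = 2675738.

2675738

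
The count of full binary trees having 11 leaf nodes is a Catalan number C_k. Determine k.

10

Full binary trees with 11 leaves have 11−1 = 10 internal nodes, so there are C_10 of them.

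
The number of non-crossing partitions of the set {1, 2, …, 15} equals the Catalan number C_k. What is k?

15

The non-crossing partitions of [15] form a lattice of size C_15.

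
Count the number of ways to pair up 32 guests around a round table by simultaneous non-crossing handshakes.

35357670

With 32 = 2·16 people, non-crossing handshake pairings are non-crossing perfect matchings on a circle, counted by C_16.
C_16 = C_15 · 2(2·15+1)/(15+2) = 9694845 · 62/17 = 35357670.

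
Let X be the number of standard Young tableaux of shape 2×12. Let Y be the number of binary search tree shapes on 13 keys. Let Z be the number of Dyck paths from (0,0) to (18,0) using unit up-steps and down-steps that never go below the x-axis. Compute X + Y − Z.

946050

By the hook-length formula (or a Dyck-path bijection), SYT of shape 2×12 number C_12. So X = C_12 = 208012.
Binary trees (left/right distinguished) on n nodes are counted by C_n; here n = 13. So Y = C_13 = 742900.
Dyck paths of semilength n (length 2n) are counted by C_n; here n = 9. So Z = C_9 = 4862.
X + Y − Z = 208012 + 742900 − 4862 = 946050.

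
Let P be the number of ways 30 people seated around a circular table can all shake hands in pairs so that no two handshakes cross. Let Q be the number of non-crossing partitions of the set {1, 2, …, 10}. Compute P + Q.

9711641

With 30 = 2·15 people, non-crossing handshake pairings are non-crossing perfect matchings on a circle, counted by C_15. So P = C_15 = 9694845.
The non-crossing partitions of [10] form a lattice of size C_10. So Q = C_10 = 16796.
P + Q = 9694845 + 16796 = 9711641.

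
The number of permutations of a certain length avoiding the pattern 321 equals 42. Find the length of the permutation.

5

Permutations of [n] avoiding a fixed length-3 pattern are counted by C_n, and C_5 = 42.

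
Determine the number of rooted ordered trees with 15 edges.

A rooted plane tree with 15 edges has 16 nodes, and the count is C_15.
C_15 = C(30,15)/16 = 155117520/16 = 9694845.

9694845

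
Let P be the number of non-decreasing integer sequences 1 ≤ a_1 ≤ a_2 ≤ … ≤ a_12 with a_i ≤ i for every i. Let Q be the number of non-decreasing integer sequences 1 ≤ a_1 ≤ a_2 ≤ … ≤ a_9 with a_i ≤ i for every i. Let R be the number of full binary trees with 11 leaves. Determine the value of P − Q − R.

Weakly increasing sequences with a_i ≤ i biject with Dyck paths of semilength 12, so there are C_12. So P = C_12 = 208012.
Weakly increasing sequences with a_i ≤ i biject with Dyck paths of semilength 9, so there are C_9. So Q = C_9 = 4862.
A full binary tree with L leaves has L−1 internal nodes and is counted by C_{L−1}; L = 11 gives C_10. So R = C_10 = 16796.
P − Q − R = 208012 − 4862 − 16796 = 186354.

186354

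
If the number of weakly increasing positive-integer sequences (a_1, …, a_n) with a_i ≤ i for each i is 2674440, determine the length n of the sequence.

14

Such sub-staircase sequences of length n are counted by C_n. Since C_14 = 2674440, the index is 14.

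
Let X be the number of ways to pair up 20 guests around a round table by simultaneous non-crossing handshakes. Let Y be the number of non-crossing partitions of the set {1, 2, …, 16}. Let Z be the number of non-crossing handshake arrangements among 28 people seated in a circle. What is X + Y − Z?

With 20 = 2·10 people, non-crossing handshake pairings are non-crossing perfect matchings on a circle, counted by C_10. So X = C_10 = 16796.
The non-crossing partitions of [16] form a lattice of size C_16. So Y = C_16 = 35357670.
Non-crossing handshake pairings of 2n people are counted by C_n; 28 people gives n = 14. So Z = C_14 = 2674440.
X + Y − Z = 16796 + 35357670 − 2674440 = 32700026.

32700026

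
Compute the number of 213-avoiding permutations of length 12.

Permutations of [n] avoiding any single length-3 pattern are counted by C_n; here n = 12.
C_12 = C(24,12)/13 = 2704156/13 = 208012.

208012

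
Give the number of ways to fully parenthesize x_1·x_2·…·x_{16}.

Bracketing 16 factors into binary products is counted by C_{16−1} = C_15.
C_15 = C(30,15)/16 = 155117520/16 = 9694845.

9694845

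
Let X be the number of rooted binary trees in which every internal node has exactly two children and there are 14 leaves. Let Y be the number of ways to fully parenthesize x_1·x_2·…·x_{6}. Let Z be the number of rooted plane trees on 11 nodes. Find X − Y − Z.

726062

A full binary tree with L leaves has L−1 internal nodes and is counted by C_{L−1}; L = 14 gives C_13. So X = C_13 = 742900.
Bracketing 6 factors into binary products is counted by C_{6−1} = C_5. So Y = C_5 = 42.
A rooted plane tree on 11 nodes has 10 edges, and such trees are counted by C_10. So Z = C_10 = 16796.
X − Y − Z = 742900 − 42 − 16796 = 726062.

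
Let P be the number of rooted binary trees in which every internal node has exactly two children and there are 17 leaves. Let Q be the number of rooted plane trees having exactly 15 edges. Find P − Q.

A full binary tree with L leaves has L−1 internal nodes and is counted by C_{L−1}; L = 17 gives C_16. So P = C_16 = 35357670.
Rooted ordered trees with n edges are counted by C_n; here n = 15. So Q = C_15 = 9694845.
P − Q = 35357670 − 9694845 = 25662825.

25662825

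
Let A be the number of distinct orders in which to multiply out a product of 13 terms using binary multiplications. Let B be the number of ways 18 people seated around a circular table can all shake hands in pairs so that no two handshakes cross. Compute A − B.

203150

Bracketing 13 factors into binary products is counted by C_{13−1} = C_12. So A = C_12 = 208012.
With 18 = 2·9 people, non-crossing handshake pairings are non-crossing perfect matchings on a circle, counted by C_9. So B = C_9 = 4862.
A − B = 208012 − 4862 = 203150.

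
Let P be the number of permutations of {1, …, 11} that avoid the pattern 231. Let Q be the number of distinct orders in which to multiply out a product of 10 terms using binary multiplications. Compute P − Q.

53924

For any fixed pattern of length 3, the pattern-avoiding permutations of [11] number C_11. So P = C_11 = 58786.
Parenthesizations of m factors correspond to full binary trees with m leaves, counted by C_{m−1}; m = 10 gives C_9. So Q = C_9 = 4862.
P − Q = 58786 − 4862 = 53924.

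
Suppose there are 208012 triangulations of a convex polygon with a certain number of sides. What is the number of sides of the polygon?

Triangulations of a convex m-gon are counted by C_{m−2}. Since C_12 = 208012, the index is 12.
So m − 2 = 12, giving m = 14 sides.

14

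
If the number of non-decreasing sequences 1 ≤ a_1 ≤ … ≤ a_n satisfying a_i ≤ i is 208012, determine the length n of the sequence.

Such sub-staircase sequences of length n are counted by C_n, and C_12 = 208012.

12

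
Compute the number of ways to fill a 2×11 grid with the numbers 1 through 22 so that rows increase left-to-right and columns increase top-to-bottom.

58786

By the hook-length formula (or a Dyck-path bijection), SYT of shape 2×11 number C_11.
C_11 = C(22,11)/12 = 705432/12 = 58786.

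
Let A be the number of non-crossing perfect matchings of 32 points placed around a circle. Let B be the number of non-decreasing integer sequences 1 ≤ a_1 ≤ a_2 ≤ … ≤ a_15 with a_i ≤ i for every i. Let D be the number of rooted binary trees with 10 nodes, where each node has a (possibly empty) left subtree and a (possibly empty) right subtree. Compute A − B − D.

Non-crossing perfect matchings of 2n points on a circle are counted by C_n; with 32 points, n = 16. So A = C_16 = 35357670.
Such sub-staircase sequences of length n are counted by C_n; here n = 15. So B = C_15 = 9694845.
Binary trees (left/right distinguished) on n nodes are counted by C_n; here n = 10. So D = C_10 = 16796.
A − B − D = 35357670 − 9694845 − 16796 = 25646029.

25646029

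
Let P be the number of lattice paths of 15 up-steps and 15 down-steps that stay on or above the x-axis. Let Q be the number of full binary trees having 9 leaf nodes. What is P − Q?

9693415

A Dyck path with 15 up-steps and 15 down-steps has semilength 15, so there are C_15 of them. So P = C_15 = 9694845.
Full binary trees with 9 leaves have 9−1 = 8 internal nodes, so there are C_8 of them. So Q = C_8 = 1430.
P − Q = 9694845 − 1430 = 9693415.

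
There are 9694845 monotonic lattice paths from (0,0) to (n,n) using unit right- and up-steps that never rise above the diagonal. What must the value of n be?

Such diagonal-avoiding paths in an n×n grid are counted by C_n. Since C_15 = 9694845, the index is 15.

15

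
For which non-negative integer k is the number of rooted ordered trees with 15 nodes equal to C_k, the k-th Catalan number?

Rooted ordered (plane) trees on m nodes have m−1 edges and are counted by C_{m−1}; m = 15 gives C_14.

14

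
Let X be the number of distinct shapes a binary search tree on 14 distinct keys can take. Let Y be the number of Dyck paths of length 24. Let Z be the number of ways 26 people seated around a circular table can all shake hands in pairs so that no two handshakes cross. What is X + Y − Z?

Rooted binary trees with 14 nodes (each child slot possibly empty) number C_14. So X = C_14 = 2674440.
Paths of 12 up- and 12 down-steps that never dip below the axis are Dyck paths; their count is C_12. So Y = C_12 = 208012.
Non-crossing handshake pairings of 2n people are counted by C_n; 26 people gives n = 13. So Z = C_13 = 742900.
X + Y − Z = 2674440 + 208012 − 742900 = 2139552.

2139552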